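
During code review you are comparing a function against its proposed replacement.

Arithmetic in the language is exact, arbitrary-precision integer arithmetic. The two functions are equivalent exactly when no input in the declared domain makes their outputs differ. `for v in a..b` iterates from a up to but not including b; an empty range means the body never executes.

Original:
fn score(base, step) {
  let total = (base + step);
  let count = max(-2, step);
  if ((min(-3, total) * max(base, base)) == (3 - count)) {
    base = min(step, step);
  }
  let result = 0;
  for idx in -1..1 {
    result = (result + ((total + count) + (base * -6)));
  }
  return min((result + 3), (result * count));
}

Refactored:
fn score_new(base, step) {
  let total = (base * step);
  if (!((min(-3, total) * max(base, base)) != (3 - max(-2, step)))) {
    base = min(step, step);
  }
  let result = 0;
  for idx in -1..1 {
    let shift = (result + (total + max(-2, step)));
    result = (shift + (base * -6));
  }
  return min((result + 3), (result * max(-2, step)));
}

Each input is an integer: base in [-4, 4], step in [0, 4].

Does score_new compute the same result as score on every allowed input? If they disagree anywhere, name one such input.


Take base=-4, step=1.
score: total=-3, then count=1, then ((min(-3, total) * max(base, base)) == (3 - count)) is false, then result=0, then (idx=-1), then result=22, then (idx=0), then result=44, then returns 44
score_new: total=-4, then (!((min(-3, total) * max(base, base)) != (3 - max(-2, step)))) is false, then result=0, then (idx=-1), then shift=-3, then result=21, then (idx=0), then shift=18, then result=42, then returns 42
44 and 42 differ, so these are not the same function on this domain.
verdict: not equivalent; witness: base=-4, step=1


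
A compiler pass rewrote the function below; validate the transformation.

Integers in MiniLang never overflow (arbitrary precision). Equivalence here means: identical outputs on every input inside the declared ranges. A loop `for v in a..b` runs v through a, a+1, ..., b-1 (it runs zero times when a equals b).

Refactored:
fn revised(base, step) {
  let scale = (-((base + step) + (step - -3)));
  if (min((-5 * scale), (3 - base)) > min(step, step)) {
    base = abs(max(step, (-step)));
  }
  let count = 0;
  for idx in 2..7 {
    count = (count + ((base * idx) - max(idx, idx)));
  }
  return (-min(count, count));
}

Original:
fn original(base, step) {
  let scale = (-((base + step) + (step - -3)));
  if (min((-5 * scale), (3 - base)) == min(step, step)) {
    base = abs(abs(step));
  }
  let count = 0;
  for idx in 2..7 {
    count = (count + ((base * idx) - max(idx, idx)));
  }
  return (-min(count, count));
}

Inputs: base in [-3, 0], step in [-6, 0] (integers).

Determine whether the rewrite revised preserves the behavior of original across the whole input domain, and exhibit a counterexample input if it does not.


These are not equivalent — on base=-3, step=0 the outputs split (20 vs 80).
original: scale = 0; (min((-5 * scale), (3 - base)) == min(step, step)) -> true; base = 0; count = 0; [idx=2]; count = -2; [idx=3]; count = -5; [idx=4]; count = -9; [idx=5]; count = -14; [idx=6]; count = -20; return 20
revised: scale = 0; (min((-5 * scale), (3 - base)) > min(step, step)) -> false; count = 0; [idx=2]; count = -8; [idx=3]; count = -20; [idx=4]; count = -36; [idx=5]; count = -56; [idx=6]; count = -80; return 80
verdict: not equivalent; witness: base=-3, step=0


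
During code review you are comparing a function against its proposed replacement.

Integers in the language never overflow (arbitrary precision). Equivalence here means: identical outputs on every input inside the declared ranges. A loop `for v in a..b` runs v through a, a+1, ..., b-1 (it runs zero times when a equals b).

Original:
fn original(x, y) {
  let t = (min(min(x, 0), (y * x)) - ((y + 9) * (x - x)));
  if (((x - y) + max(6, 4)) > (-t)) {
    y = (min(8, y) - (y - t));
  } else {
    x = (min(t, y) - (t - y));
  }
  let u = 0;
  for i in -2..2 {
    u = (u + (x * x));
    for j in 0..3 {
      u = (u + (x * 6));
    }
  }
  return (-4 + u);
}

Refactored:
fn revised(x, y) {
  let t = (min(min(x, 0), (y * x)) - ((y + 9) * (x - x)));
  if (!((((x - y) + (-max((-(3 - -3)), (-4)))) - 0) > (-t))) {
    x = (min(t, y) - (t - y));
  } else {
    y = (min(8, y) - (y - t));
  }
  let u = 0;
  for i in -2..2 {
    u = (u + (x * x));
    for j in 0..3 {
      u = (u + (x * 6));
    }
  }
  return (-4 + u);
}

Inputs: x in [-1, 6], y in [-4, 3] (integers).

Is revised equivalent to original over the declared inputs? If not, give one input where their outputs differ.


Take x=-1, y=2.
original: t=-2, then (((x - y) + max(6, 4)) > (-t)) is true, then y=-2, then u=0, then (i=-2), then u=1, then (j=0), then u=-5, then (j=1), then u=-11, then (j=2), then u=-17, then (i=-1), then u=-16, then (j=0), then u=-22, then (j=1), then u=-28, then (j=2), then u=-34, then (i=0), then u=-33, then (j=0), then u=-39, then (j=1), then u=-45, then (j=2), then u=-51, then (i=1), then u=-50, then (j=0), then u=-56, then (j=1), then u=-62, then (j=2), then u=-68, then returns -72
revised: t=-2, then (!((((x - y) + (-max((-(3 - -3)), (-4)))) - 0) > (-t))) is true, then x=2, then u=0, then (i=-2), then u=4, then (j=0), then u=16, then (j=1), then u=28, then (j=2), then u=40, then (i=-1), then u=44, then (j=0), then u=56, then (j=1), then u=68, then (j=2), then u=80, then (i=0), then u=84, then (j=0), then u=96, then (j=1), then u=108, then (j=2), then u=120, then (i=1), then u=124, then (j=0), then u=136, then (j=1), then u=148, then (j=2), then u=160, then returns 156
-72 against 156: the behavior changed.
verdict: not equivalent; witness: x=-1, y=2


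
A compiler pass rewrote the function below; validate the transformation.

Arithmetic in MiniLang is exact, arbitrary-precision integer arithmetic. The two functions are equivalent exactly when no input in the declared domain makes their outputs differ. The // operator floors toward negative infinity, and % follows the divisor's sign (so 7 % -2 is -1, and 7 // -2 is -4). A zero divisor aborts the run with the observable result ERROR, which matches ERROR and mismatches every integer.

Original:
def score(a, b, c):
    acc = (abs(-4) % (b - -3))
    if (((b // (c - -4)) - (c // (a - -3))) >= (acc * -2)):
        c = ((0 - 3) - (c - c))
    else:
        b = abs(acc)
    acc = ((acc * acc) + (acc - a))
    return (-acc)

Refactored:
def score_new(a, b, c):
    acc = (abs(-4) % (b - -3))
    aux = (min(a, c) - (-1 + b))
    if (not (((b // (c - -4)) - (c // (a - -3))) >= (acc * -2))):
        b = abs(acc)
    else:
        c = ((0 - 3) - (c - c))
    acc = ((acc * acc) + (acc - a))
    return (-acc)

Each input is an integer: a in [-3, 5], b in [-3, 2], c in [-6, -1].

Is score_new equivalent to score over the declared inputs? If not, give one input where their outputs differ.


Equivalent — the differences include arithmetic usage differs, statement counts differ, min/max/abs usage differs, local variable names differ, constant usage differs, boolean connective usage differs, yet no declared input distinguishes the two.
As a probe, take a=2, b=2, c=-4: score runs acc := 4 | divide-by-zero, output ERROR; score_new runs acc := 4 | aux := -5 | divide-by-zero, output ERROR; both end at ERROR.
Checked all 324 inputs in the declared domain: the outputs agree on every one.
verdict: equivalent


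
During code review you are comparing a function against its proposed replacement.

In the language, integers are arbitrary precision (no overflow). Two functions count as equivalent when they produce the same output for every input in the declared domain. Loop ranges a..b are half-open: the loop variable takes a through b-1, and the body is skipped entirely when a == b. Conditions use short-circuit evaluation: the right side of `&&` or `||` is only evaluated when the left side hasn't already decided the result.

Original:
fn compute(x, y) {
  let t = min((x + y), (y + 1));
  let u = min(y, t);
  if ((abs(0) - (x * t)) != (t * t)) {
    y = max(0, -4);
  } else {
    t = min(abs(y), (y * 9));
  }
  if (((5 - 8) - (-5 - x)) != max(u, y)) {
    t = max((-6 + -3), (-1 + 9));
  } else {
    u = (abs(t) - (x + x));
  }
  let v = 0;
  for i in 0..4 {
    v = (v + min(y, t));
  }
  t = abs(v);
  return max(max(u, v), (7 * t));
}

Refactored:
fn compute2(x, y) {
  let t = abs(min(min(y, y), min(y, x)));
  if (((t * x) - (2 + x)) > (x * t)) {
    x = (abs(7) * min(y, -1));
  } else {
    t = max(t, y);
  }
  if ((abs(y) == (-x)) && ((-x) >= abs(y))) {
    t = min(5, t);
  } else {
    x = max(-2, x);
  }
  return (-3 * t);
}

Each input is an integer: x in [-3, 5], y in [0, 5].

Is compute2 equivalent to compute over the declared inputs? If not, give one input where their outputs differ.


These are not equivalent — on x=-3, y=0 the outputs split (0 vs -9).
compute: t=-3, then u=-3, then ((abs(0) - (x * t)) != (t * t)) is true, then y=0, then (((5 - 8) - (-5 - x)) != max(u, y)) is true, then t=8, then v=0, then (i=0), then v=0, then (i=1), then v=0, then (i=2), then v=0, then (i=3), then v=0, then t=0, then returns 0
compute2: t=3, then (((t * x) - (2 + x)) > (x * t)) is true, then x=-7, then ((abs(y) == (-x)) && ((-x) >= abs(y))) is false, then x=-2, then returns -9
verdict: not equivalent; witness: x=-3, y=0


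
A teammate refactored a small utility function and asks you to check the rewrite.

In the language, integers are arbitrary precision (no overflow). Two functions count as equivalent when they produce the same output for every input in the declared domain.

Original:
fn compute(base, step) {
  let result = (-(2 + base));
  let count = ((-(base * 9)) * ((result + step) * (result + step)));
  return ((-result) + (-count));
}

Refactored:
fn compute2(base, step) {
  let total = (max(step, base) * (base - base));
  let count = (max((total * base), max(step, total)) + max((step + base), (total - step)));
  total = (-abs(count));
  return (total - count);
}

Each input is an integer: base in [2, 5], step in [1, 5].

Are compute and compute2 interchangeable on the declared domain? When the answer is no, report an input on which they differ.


Take base=2, step=1.
compute: result=-4, then count=-162, then returns 166
compute2: total=0, then count=4, then total=-4, then returns -8
166 vs -8 — the two versions disagree here.
verdict: not equivalent; witness: base=2, step=1


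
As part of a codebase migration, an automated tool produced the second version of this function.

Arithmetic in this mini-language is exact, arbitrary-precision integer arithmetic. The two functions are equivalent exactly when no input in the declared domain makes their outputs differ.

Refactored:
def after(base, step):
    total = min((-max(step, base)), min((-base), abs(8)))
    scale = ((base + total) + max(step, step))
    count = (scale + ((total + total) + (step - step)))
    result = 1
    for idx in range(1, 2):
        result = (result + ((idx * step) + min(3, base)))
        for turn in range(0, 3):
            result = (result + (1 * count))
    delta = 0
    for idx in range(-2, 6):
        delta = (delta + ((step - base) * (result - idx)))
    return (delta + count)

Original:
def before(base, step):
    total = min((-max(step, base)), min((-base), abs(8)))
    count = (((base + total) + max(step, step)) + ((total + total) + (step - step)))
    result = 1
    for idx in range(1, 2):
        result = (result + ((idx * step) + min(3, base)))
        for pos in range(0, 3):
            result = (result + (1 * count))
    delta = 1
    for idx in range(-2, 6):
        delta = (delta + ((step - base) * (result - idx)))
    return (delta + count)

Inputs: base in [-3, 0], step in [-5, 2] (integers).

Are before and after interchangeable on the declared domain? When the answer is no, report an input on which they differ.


These are not equivalent — on base=-3, step=-5 the outputs split (90 vs 89).
before: total := 3 | count := 1 | result := 1 | iter idx=1: | result := -7 | iter pos=0: | result := -6 | iter pos=1: | result := -5 | iter pos=2: | result := -4 | delta := 1 | iter idx=-2: | delta := 5 | iter idx=-1: | delta := 11 | iter idx=0: | delta := 19 | iter idx=1: | delta := 29 | iter idx=2: | delta := 41 | iter idx=3: | delta := 55 | iter idx=4: | delta := 71 | iter idx=5: | delta := 89 | result 90
after: total := 3 | scale := -5 | count := 1 | result := 1 | iter idx=1: | result := -7 | iter turn=0: | result := -6 | iter turn=1: | result := -5 | iter turn=2: | result := -4 | delta := 0 | iter idx=-2: | delta := 4 | iter idx=-1: | delta := 10 | iter idx=0: | delta := 18 | iter idx=1: | delta := 28 | iter idx=2: | delta := 40 | iter idx=3: | delta := 54 | iter idx=4: | delta := 70 | iter idx=5: | delta := 88 | result 89
verdict: not equivalent; witness: base=-3, step=-5


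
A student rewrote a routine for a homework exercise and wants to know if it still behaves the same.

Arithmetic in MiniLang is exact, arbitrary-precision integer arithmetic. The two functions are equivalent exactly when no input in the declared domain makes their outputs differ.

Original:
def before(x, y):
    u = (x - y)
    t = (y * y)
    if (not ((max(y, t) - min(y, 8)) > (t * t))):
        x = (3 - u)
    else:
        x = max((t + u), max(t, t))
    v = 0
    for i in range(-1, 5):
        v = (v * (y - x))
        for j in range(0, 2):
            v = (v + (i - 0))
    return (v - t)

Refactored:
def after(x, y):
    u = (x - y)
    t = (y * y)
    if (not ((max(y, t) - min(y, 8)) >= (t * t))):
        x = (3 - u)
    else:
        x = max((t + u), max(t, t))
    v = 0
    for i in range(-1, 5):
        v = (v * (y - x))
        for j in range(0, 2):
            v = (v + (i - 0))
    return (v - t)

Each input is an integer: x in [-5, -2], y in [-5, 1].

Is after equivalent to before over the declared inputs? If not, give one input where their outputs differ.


Take x=-5, y=0.
before: u = -5; t = 0; (not ((max(y, t) - min(y, 8)) > (t * t))) -> true; x = 8; v = 0; [i=-1]; v = 0; [j=0]; v = -1; [j=1]; v = -2; [i=0]; v = 16; [j=0]; v = 16; [j=1]; v = 16; [i=1]; v = -128; [j=0]; v = -127; [j=1]; v = -126; [i=2]; v = 1008; [j=0]; v = 1010; [j=1]; v = 1012; [i=3]; v = -8096; [j=0]; v = -8093; [j=1]; v = -8090; [i=4]; v = 64720; [j=0]; v = 64724; [j=1]; v = 64728; return 64728
after: u = -5; t = 0; (not ((max(y, t) - min(y, 8)) >= (t * t))) -> false; x = 0; v = 0; [i=-1]; v = 0; [j=0]; v = -1; [j=1]; v = -2; [i=0]; v = 0; [j=0]; v = 0; [j=1]; v = 0; [i=1]; v = 0; [j=0]; v = 1; [j=1]; v = 2; [i=2]; v = 0; [j=0]; v = 2; [j=1]; v = 4; [i=3]; v = 0; [j=0]; v = 3; [j=1]; v = 6; [i=4]; v = 0; [j=0]; v = 4; [j=1]; v = 8; return 8
64728 and 8 differ, so these are not the same function on this domain.
verdict: not equivalent; witness: x=-5, y=0


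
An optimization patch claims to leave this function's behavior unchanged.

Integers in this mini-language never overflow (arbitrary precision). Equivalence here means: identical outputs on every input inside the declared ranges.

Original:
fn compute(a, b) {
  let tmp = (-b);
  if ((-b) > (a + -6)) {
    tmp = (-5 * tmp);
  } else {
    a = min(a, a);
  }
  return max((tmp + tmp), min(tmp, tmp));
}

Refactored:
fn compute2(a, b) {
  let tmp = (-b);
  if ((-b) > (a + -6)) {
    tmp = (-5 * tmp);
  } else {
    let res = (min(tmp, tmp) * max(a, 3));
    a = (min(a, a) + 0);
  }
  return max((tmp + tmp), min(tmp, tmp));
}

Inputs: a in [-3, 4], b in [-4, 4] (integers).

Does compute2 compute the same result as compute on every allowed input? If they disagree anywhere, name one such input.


Behavior is preserved: although arithmetic usage differs; and local variable names differ; and constant usage differs; and statement counts differ; and min/max/abs usage differs, the outputs never diverge.
As a probe, take a=-2, b=0: compute runs tmp=0, then ((-b) > (a + -6)) is true, then tmp=0, then returns 0; compute2 runs tmp=0, then ((-b) > (a + -6)) is true, then tmp=0, then returns 0; both end at 0.
Across all 72 domain points the two functions coincide.
verdict: equivalent


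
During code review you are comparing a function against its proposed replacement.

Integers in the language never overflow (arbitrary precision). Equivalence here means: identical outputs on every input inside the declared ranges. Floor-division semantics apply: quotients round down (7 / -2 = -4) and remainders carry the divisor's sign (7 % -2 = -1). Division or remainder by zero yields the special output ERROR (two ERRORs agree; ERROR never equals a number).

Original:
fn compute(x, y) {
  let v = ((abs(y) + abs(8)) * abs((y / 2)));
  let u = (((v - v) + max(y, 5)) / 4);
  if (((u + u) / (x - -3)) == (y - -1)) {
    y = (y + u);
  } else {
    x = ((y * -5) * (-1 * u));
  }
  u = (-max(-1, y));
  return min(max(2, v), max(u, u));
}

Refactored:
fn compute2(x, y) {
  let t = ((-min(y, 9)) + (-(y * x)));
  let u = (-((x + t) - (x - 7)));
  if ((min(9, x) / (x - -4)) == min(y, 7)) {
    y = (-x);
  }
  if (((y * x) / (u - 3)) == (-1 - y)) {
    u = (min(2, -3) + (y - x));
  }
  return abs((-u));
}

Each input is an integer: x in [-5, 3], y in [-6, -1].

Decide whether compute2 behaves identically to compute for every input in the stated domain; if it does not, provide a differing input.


Input x=-5, y=-6: 1 from compute versus 17 from compute2.
verdict: not equivalent; witness: x=-5, y=-6


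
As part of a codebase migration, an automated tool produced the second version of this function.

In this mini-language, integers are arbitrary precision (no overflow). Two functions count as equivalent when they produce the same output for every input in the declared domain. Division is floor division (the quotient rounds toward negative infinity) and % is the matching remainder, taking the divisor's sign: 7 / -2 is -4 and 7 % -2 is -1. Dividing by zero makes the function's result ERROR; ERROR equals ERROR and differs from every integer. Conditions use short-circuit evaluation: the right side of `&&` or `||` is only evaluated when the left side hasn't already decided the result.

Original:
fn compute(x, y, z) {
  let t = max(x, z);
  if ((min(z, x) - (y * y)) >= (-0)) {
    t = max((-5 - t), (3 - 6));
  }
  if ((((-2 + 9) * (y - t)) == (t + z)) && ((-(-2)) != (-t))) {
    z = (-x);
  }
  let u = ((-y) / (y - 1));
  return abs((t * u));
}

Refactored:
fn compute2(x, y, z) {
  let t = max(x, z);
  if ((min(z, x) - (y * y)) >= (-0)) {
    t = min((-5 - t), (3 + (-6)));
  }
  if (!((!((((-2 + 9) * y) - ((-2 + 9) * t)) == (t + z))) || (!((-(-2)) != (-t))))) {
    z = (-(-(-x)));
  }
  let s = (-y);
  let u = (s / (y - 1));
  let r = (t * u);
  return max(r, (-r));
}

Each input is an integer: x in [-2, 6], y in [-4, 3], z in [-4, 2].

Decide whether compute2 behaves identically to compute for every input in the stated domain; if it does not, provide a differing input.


Run the pair on x=1, y=-1, z=1.
compute: t = 1; ((min(z, x) - (y * y)) >= (-0)) -> true; t = -3; ((((-2 + 9) * (y - t)) == (t + z)) && ((-(-2)) != (-t))) -> false; u = -1; return 3
compute2: t = 1; ((min(z, x) - (y * y)) >= (-0)) -> true; t = -6; (!((!((((-2 + 9) * y) - ((-2 + 9) * t)) == (t + z))) || (!((-(-2)) != (-t))))) -> false; s = 1; u = -1; r = 6; return 6
3 != 6, so the rewrite changes behavior.
verdict: not equivalent; witness: x=1, y=-1, z=1


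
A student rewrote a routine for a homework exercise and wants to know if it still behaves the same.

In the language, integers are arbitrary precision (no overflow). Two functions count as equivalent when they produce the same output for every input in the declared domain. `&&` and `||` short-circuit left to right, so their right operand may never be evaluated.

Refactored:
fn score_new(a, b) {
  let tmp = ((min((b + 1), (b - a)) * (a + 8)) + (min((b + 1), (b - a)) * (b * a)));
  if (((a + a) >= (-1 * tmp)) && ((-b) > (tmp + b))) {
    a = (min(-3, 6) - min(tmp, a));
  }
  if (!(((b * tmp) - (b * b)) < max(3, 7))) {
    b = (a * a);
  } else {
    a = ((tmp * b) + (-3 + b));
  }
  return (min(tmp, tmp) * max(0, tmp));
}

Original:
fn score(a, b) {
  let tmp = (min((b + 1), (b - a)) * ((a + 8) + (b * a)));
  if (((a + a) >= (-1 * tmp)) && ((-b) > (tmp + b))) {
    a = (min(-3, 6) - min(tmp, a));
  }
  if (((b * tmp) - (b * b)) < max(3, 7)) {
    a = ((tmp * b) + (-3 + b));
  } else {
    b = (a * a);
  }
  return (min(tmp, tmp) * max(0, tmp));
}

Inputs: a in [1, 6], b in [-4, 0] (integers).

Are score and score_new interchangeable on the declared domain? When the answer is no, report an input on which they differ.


Differences: boolean connective usage differs, min/max/abs usage differs, arithmetic usage differs, constant usage differs — yet all 30 inputs agree.
verdict: equivalent


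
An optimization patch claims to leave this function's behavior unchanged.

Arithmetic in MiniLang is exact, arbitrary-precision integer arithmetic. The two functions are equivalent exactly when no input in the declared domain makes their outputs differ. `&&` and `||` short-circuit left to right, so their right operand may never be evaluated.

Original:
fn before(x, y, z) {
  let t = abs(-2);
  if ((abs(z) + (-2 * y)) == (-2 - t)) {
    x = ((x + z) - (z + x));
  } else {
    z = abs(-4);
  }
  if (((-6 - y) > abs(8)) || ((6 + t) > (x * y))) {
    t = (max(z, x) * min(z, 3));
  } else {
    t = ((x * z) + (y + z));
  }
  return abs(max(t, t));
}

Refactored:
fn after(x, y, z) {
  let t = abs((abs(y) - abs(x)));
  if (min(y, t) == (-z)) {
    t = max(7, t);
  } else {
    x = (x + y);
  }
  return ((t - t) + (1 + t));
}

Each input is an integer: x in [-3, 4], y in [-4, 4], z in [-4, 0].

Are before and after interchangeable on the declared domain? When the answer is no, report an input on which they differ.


Input x=-3, y=-4, z=-4: 12 from before versus 2 from after.
verdict: not equivalent; witness: x=-3, y=-4, z=-4


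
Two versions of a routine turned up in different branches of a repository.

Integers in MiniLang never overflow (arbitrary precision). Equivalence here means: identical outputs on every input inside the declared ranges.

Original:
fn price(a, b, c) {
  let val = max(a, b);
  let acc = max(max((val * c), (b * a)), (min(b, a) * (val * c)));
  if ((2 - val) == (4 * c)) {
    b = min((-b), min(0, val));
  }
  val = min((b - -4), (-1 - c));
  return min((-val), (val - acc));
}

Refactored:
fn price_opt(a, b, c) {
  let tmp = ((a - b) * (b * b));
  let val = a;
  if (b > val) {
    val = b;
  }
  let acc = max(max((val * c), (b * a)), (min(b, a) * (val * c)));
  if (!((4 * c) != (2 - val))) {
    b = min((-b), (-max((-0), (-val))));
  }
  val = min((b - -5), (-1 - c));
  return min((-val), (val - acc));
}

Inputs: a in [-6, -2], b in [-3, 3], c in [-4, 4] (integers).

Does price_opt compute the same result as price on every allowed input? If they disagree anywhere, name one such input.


Evaluate both at a=-6, b=-3, c=-4.
price: val = -3; acc = 18; ((2 - val) == (4 * c)) -> false; val = 1; return -17
price_opt: tmp = -27; val = -6; (b > val) -> true; val = -3; acc = 18; (!((4 * c) != (2 - val))) -> false; val = 2; return -16
-17 != -16, so the rewrite changes behavior.
verdict: not equivalent; witness: a=-6, b=-3, c=-4


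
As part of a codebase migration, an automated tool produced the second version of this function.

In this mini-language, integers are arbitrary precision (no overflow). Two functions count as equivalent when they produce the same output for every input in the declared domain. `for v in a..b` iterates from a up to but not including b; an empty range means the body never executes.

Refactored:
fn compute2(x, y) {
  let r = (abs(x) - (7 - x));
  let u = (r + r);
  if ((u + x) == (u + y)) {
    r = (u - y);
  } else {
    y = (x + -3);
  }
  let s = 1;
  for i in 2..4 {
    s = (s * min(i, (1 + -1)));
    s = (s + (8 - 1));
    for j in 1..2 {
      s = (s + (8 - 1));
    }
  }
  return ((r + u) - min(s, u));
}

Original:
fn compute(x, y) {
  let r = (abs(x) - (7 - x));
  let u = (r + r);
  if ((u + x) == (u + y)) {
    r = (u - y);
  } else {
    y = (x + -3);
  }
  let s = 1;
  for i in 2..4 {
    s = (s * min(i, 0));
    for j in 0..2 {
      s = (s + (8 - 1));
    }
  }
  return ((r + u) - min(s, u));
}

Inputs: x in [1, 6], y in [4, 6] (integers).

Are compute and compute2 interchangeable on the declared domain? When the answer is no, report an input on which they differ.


Behavior is preserved: although statement counts differ, plus constant usage differs, plus loop structure differs, plus arithmetic usage differs, the outputs never diverge.
As a probe, take x=6, y=5: compute runs r becomes 5; next u becomes 10; next ((u + x) == (u + y)) evaluates to false; next y becomes 3; next s becomes 1; next at i=2:; next s becomes 0; next at j=0:; next s becomes 7; next at j=1:; next s becomes 14; next at i=3:; next s becomes 0; next at j=0:; next s becomes 7; next at j=1:; next s becomes 14; next final value 5; compute2 runs r becomes 5; next u becomes 10; next ((u + x) == (u + y)) evaluates to false; next y becomes 3; next s becomes 1; next at i=2:; next s becomes 0; next s becomes 7; next at j=1:; next s becomes 14; next at i=3:; next s becomes 0; next s becomes 7; next at j=1:; next s becomes 14; next final value 5; both end at 5.
Every one of the 18 inputs gives matching results.
verdict: equivalent


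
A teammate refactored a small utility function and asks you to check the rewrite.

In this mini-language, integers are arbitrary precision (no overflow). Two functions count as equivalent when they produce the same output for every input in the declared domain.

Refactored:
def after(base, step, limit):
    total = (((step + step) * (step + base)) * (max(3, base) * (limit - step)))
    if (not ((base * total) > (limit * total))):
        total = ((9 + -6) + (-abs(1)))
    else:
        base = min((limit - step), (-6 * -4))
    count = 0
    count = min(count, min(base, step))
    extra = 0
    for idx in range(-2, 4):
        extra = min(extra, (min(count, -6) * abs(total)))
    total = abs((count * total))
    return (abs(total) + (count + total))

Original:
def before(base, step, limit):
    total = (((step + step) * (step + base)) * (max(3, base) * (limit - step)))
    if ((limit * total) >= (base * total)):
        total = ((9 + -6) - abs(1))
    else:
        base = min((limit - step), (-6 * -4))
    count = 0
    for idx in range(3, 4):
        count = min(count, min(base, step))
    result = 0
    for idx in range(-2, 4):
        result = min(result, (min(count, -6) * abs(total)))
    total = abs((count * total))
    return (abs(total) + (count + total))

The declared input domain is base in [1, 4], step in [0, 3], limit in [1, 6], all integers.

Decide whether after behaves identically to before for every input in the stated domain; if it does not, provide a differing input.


Comparing the listings, the differences include: comparison usage differs; and statement counts differ; and boolean connective usage differs; and local variable names differ; and arithmetic usage differs; and loop structure differs.
Tracing base=1, step=2, limit=3: before: total becomes 36; next ((limit * total) >= (base * total)) evaluates to true; next total becomes 2; next count becomes 0; next at idx=3:; next count becomes 0; next result becomes 0; next at idx=-2:; next result becomes -12; next at idx=-1:; next result becomes -12; next at idx=0:; next result becomes -12; next at idx=1:; next result becomes -12; next at idx=2:; next result becomes -12; next at idx=3:; next result becomes -12; next total becomes 0; next final value 0 | after: total becomes 36; next (not ((base * total) > (limit * total))) evaluates to true; next total becomes 2; next count becomes 0; next count becomes 0; next extra becomes 0; next at idx=-2:; next extra becomes -12; next at idx=-1:; next extra becomes -12; next at idx=0:; next extra becomes -12; next at idx=1:; next extra becomes -12; next at idx=2:; next extra becomes -12; next at idx=3:; next extra becomes -12; next total becomes 0; next final value 0 — matching result 0.
Checked all 96 inputs in the declared domain: the outputs agree on every one.
verdict: equivalent


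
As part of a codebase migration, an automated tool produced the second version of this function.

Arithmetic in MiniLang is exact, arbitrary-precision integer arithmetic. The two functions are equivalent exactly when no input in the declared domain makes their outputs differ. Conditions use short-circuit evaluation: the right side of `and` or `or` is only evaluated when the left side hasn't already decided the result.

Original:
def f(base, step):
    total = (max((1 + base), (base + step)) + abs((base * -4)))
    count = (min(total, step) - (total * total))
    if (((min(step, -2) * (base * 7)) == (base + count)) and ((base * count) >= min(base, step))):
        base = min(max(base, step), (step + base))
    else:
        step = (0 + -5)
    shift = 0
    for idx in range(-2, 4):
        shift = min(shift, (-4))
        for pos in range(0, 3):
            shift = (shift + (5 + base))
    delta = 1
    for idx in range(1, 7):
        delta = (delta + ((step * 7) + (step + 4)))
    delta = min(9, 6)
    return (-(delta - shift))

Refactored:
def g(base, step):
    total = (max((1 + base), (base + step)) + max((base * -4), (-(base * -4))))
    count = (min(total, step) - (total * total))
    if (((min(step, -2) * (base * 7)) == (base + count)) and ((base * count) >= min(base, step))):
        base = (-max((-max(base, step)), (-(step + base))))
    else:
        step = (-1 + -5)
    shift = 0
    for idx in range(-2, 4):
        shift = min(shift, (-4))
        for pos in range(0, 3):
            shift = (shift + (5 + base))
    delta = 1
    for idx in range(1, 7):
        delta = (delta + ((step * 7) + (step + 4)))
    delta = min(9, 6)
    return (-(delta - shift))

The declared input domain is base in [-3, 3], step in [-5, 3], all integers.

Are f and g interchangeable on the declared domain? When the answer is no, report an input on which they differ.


Equivalent. The suspicious edit (`0` became `-1`) never changes the result for any input inside the declared domain.
Across all 63 domain points the two functions coincide.
Tracing base=2, step=-5: f: total becomes 11; next count becomes -126; next (((min(step, -2) * (base * 7)) == (base + count)) and ((base * count) >= min(base, step))) evaluates to false; next step becomes -5; next shift becomes 0; next at idx=-2:; next shift becomes -4; next at pos=0:; next shift becomes 3; next at pos=1:; next shift becomes 10; next at pos=2:; next shift becomes 17; next at idx=-1:; next shift becomes -4; next at pos=0:; next shift becomes 3; next at pos=1:; next shift becomes 10; next at pos=2:; next shift becomes 17; next at idx=0:; next shift becomes -4; next at pos=0:; next shift becomes 3; next at pos=1:; next shift becomes 10; next at pos=2:; next shift becomes 17; next at idx=1:; next shift becomes -4; next at pos=0:; next shift becomes 3; next at pos=1:; next shift becomes 10; next at pos=2:; next shift becomes 17; next at idx=2:; next shift becomes -4; next at pos=0:; next shift becomes 3; next at pos=1:; next shift becomes 10; next at pos=2:; next shift becomes 17; next at idx=3:; next shift becomes -4; next at pos=0:; next shift becomes 3; next at pos=1:; next shift becomes 10; next at pos=2:; next shift becomes 17; next delta becomes 1; next at idx=1:; next delta becomes -35; next at idx=2:; next delta becomes -71; next at idx=3:; next delta becomes -107; next at idx=4:; next delta becomes -143; next at idx=5:; next delta becomes -179; next at idx=6:; next delta becomes -215; next delta becomes 6; next final value 11 | g: total becomes 11; next count becomes -126; next (((min(step, -2) * (base * 7)) == (base + count)) and ((base * count) >= min(base, step))) evaluates to false; next step becomes -6; next shift becomes 0; next at idx=-2:; next shift becomes -4; next at pos=0:; next shift becomes 3; next at pos=1:; next shift becomes 10; next at pos=2:; next shift becomes 17; next at idx=-1:; next shift becomes -4; next at pos=0:; next shift becomes 3; next at pos=1:; next shift becomes 10; next at pos=2:; next shift becomes 17; next at idx=0:; next shift becomes -4; next at pos=0:; next shift becomes 3; next at pos=1:; next shift becomes 10; next at pos=2:; next shift becomes 17; next at idx=1:; next shift becomes -4; next at pos=0:; next shift becomes 3; next at pos=1:; next shift becomes 10; next at pos=2:; next shift becomes 17; next at idx=2:; next shift becomes -4; next at pos=0:; next shift becomes 3; next at pos=1:; next shift becomes 10; next at pos=2:; next shift becomes 17; next at idx=3:; next shift becomes -4; next at pos=0:; next shift becomes 3; next at pos=1:; next shift becomes 10; next at pos=2:; next shift becomes 17; next delta becomes 1; next at idx=1:; next delta becomes -43; next at idx=2:; next delta becomes -87; next at idx=3:; next delta becomes -131; next at idx=4:; next delta becomes -175; next at idx=5:; next delta becomes -219; next at idx=6:; next delta becomes -263; next delta becomes 6; next final value 11 — matching result 11.
verdict: equivalent


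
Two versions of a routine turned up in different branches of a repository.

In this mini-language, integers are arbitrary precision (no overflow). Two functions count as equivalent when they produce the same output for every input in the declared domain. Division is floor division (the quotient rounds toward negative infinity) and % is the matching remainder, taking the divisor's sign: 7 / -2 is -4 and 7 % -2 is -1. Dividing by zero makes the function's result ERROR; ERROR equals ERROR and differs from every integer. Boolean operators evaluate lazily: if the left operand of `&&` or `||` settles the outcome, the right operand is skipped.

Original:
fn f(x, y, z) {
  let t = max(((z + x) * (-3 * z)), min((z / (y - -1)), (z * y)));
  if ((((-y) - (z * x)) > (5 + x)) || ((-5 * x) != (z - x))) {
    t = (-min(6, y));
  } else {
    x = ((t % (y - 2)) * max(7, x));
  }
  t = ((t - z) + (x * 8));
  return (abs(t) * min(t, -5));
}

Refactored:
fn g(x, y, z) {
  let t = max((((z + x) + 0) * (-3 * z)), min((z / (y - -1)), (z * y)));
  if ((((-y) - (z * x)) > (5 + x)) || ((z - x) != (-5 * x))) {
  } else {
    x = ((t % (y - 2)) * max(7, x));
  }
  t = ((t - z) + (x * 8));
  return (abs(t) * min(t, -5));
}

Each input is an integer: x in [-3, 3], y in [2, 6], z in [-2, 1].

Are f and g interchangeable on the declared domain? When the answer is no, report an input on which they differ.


These are not equivalent — on x=-3, y=2, z=-2 the outputs split (-576 vs -676).
f: t becomes -4; next ((((-y) - (z * x)) > (5 + x)) || ((-5 * x) != (z - x))) evaluates to true; next t becomes -2; next t becomes -24; next final value -576
g: t becomes -4; next ((((-y) - (z * x)) > (5 + x)) || ((z - x) != (-5 * x))) evaluates to true; next t becomes -26; next final value -676
verdict: not equivalent; witness: x=-3, y=2, z=-2


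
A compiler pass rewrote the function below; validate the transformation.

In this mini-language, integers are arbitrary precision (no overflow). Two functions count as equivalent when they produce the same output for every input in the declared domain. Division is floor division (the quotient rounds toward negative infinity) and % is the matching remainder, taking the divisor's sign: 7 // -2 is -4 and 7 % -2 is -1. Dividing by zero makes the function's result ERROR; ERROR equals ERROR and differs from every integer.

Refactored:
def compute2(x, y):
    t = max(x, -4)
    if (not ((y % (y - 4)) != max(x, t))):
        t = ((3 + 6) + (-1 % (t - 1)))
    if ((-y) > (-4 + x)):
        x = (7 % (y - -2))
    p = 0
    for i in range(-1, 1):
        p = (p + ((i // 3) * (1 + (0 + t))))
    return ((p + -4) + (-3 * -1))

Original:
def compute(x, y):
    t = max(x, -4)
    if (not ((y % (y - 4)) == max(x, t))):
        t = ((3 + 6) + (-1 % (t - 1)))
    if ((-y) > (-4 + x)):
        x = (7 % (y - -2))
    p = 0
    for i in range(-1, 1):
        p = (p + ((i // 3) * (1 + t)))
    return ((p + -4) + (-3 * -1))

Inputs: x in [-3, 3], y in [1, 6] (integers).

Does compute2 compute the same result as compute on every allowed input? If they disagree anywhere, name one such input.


Evaluate both at x=-3, y=1.
compute: t = -3; (not ((y % (y - 4)) == max(x, t))) -> true; t = 8; ((-y) > (-4 + x)) -> true; x = 1; p = 0; [i=-1]; p = -9; [i=0]; p = -9; return -10
compute2: t = -3; (not ((y % (y - 4)) != max(x, t))) -> false; ((-y) > (-4 + x)) -> true; x = 1; p = 0; [i=-1]; p = 2; [i=0]; p = 2; return 1
-10 and 1 differ, so these are not the same function on this domain.
verdict: not equivalent; witness: x=-3, y=1


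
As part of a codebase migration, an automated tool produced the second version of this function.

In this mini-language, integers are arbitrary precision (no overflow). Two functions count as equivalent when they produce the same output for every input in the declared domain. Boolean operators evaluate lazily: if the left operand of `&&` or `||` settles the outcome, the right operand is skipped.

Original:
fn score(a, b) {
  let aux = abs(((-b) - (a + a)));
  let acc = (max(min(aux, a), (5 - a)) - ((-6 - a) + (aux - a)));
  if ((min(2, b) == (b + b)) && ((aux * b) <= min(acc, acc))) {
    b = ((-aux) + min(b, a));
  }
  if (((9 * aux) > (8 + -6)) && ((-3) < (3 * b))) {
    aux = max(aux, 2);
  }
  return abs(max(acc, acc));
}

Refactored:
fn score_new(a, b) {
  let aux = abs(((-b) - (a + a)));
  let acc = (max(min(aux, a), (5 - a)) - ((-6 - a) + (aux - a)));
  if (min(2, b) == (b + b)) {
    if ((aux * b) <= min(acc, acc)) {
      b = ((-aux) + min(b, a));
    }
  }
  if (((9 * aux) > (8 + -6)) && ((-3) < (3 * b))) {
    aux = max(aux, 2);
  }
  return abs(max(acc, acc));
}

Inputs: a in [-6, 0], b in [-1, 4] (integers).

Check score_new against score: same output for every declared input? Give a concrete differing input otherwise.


Behavior is preserved: although statement counts differ, plus branching structure differs, plus boolean connective usage differs, the outputs never diverge.
One worked example (a=-4, b=0) — score: aux := 8 | acc := -1 | ((min(2, b) == (b + b)) && ((aux * b) <= min(acc, acc))): false | (((9 * aux) > (8 + -6)) && ((-3) < (3 * b))): true | aux := 8 | result 1; score_new: aux := 8 | acc := -1 | (min(2, b) == (b + b)): true | ((aux * b) <= min(acc, acc)): false | (((9 * aux) > (8 + -6)) && ((-3) < (3 * b))): true | aux := 8 | result 1; agreement on 1.
An exhaustive pass over the 42 declared inputs shows identical outputs.
verdict: equivalent


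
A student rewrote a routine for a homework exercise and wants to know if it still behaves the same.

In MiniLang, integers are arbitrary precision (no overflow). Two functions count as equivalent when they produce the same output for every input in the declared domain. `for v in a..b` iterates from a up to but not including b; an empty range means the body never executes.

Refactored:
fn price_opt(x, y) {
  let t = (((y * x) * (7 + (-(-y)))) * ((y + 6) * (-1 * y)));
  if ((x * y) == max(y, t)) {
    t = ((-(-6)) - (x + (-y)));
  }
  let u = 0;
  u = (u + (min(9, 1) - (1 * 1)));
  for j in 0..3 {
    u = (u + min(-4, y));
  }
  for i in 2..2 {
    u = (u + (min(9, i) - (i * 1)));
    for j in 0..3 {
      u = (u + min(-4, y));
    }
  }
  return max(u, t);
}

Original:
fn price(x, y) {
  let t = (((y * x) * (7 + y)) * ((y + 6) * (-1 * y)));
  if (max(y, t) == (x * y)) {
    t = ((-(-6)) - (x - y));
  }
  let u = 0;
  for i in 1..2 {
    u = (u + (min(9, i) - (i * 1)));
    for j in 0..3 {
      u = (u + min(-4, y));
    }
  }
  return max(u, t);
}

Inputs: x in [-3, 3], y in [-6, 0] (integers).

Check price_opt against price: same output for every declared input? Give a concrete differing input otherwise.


Equivalent — the differences include loop structure differs; also min/max/abs usage differs; also constant usage differs; also arithmetic usage differs; also statement counts differ, yet no declared input distinguishes the two.
One worked example (x=3, y=-1) — price: t = -90; (max(y, t) == (x * y)) -> false; u = 0; [i=1]; u = 0; [j=0]; u = -4; [j=1]; u = -8; [j=2]; u = -12; return -12; price_opt: t = -90; ((x * y) == max(y, t)) -> false; u = 0; u = 0; [j=0]; u = -4; [j=1]; u = -8; [j=2]; u = -12; the i loop: no iterations; return -12; agreement on -12.
Checked all 49 inputs in the declared domain: the outputs agree on every one.
verdict: equivalent
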